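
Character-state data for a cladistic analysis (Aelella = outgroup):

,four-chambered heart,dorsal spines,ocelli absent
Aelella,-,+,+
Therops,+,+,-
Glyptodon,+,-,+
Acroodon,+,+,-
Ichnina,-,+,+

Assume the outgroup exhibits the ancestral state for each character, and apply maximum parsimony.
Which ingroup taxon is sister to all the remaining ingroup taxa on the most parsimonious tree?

Character polarity is set by the outgroup: the derived state is whichever differs from the outgroup's state, so for dorsal spines, ocelli absent the derived state is '-', and for the remaining characters it is '+'.
Only Acroodon, Glyptodon, and Therops show the derived state '+' for four-chambered heart, supporting them as a clade.
dorsal spines: derived state '-' in Glyptodon only — an autapomorphy, so it tells us nothing about relationships among taxa.
Only Acroodon and Therops show the derived state '-' for ocelli absent, supporting them as a clade.
Most parsimonious ingroup topology: (((Therops,Acroodon),Glyptodon),Ichnina).
Ichnina is sister to the clade containing all other ingroup taxa, so it is the earliest-diverging (most basal) ingroup lineage.

Ichnina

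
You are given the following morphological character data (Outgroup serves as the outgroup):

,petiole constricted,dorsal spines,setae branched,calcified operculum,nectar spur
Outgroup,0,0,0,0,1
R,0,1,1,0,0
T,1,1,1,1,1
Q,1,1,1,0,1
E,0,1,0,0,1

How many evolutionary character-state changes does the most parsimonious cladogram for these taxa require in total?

Character polarity is set by the outgroup: the derived state is whichever differs from the outgroup's state, so for nectar spur the derived state is '0', and for the remaining characters it is '1'.
petiole constricted (derived state '1') is shared by Q and T — a synapomorphy uniting that clade.
dorsal spines (derived state '1') is shared by all ingroup taxa — unites the whole ingroup.
setae branched: derived state '1' in Q, R, and T only — synapomorphy for {Q, R, T}.
calcified operculum (derived state '1') is unique to T (autapomorphy; uninformative for grouping).
nectar spur (derived state '0') is unique to R (autapomorphy; uninformative for grouping).
Most parsimonious ingroup topology: ((R,(T,Q)),E).
Changes per character on this tree: petiole constricted: 1; dorsal spines: 1; setae branched: 1; calcified operculum: 1; nectar spur: 1.
Total = 5.

5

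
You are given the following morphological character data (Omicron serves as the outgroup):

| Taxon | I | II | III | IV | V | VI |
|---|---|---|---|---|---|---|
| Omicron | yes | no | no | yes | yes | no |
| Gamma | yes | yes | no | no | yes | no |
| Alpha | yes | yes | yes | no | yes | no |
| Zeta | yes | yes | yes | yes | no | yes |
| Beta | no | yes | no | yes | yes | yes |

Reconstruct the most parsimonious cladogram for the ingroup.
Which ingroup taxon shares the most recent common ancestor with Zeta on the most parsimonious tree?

Beta

Character polarity is set by the outgroup: the derived state is whichever differs from the outgroup's state, so for I, IV, V the derived state is 'no', and for the remaining characters it is 'yes'.
I (derived state 'no') is unique to Beta (autapomorphy; uninformative for grouping).
All ingroup taxa share the derived state 'yes' for II; it defines the ingroup but does not resolve relationships within it.
III (state 'yes') occurs in Alpha and Zeta but conflicts with the nesting implied by the other characters — most parsimoniously interpreted as homoplasy.
IV: derived state 'no' in Alpha and Gamma only — synapomorphy for {Alpha, Gamma}.
V: derived state 'no' in Zeta only — an autapomorphy, so it tells us nothing about relationships among taxa.
Only Beta and Zeta show the derived state 'yes' for VI, supporting them as a clade.
Most parsimonious ingroup topology: ((Gamma,Alpha),(Zeta,Beta)).
Zeta and Beta form a cherry on this tree, so they are sister taxa.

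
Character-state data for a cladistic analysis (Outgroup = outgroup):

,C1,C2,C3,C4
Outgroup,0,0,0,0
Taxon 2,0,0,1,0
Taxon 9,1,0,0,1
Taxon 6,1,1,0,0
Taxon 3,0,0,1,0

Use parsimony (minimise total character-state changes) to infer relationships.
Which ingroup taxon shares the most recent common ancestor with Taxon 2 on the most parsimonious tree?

Taxon 3

The outgroup has state '0' for every character, so '1' is the derived state throughout.
C1: derived state '1' in Taxon 6 and Taxon 9 only — synapomorphy for {Taxon 6, Taxon 9}.
C2 (derived state '1') is unique to Taxon 6 (autapomorphy; uninformative for grouping).
C3: derived state '1' in Taxon 2 and Taxon 3 only — synapomorphy for {Taxon 2, Taxon 3}.
C4 (derived state '1') is unique to Taxon 9 (autapomorphy; uninformative for grouping).
Most parsimonious ingroup topology: ((Taxon 2,Taxon 3),(Taxon 9,Taxon 6)).
Taxon 2 and Taxon 3 form a cherry on this tree, so they are sister taxa.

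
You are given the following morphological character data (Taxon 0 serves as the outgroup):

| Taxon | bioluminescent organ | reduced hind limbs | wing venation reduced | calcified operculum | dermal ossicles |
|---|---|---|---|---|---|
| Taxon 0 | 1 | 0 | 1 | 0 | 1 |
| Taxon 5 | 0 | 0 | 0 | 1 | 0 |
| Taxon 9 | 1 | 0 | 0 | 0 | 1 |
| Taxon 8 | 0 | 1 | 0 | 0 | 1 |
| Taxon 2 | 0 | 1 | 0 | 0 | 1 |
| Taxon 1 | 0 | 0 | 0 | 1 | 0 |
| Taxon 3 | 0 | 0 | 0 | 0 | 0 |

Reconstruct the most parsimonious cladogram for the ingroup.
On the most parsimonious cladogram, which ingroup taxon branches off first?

Character polarity is set by the outgroup: the derived state is whichever differs from the outgroup's state, so for bioluminescent organ, wing venation reduced, dermal ossicles the derived state is '0', and for the remaining characters it is '1'.
bioluminescent organ (derived state '0') is shared by Taxon 1, Taxon 2, Taxon 3, Taxon 5, and Taxon 8 — a synapomorphy uniting that clade.
Only Taxon 2 and Taxon 8 show the derived state '1' for reduced hind limbs, supporting them as a clade.
wing venation reduced (derived state '0') is shared by all ingroup taxa — unites the whole ingroup.
calcified operculum: derived state '1' in Taxon 1 and Taxon 5 only — synapomorphy for {Taxon 1, Taxon 5}.
dermal ossicles: derived state '0' in Taxon 1, Taxon 3, and Taxon 5 only — synapomorphy for {Taxon 1, Taxon 3, Taxon 5}.
Most parsimonious ingroup topology: ((((Taxon 5,Taxon 1),Taxon 3),(Taxon 8,Taxon 2)),Taxon 9).
Taxon 9 is sister to the clade containing all other ingroup taxa, so it is the earliest-diverging (most basal) ingroup lineage.

Taxon 9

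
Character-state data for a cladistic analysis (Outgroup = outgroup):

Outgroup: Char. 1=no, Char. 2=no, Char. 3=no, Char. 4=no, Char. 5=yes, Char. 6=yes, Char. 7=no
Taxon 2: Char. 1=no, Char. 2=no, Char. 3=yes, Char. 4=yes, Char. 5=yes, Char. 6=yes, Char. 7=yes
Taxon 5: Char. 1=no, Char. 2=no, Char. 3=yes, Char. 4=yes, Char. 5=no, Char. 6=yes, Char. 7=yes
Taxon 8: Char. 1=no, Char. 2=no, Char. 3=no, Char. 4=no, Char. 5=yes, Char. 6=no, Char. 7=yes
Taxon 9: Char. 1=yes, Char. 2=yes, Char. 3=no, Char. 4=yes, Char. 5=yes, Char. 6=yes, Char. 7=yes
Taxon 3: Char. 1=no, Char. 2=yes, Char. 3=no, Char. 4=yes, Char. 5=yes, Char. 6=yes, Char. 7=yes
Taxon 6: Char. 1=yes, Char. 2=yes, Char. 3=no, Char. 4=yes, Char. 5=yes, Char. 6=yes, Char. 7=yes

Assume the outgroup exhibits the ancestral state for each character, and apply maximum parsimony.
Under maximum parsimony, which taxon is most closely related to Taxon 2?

Taxon 5

Character polarity is set by the outgroup: the derived state is whichever differs from the outgroup's state, so for Char. 5, Char. 6 the derived state is 'no', and for the remaining characters it is 'yes'.
Char. 1: derived state 'yes' in Taxon 6 and Taxon 9 only — synapomorphy for {Taxon 6, Taxon 9}.
Char. 2 (derived state 'yes') is shared by Taxon 3, Taxon 6, and Taxon 9 — a synapomorphy uniting that clade.
Char. 3: derived state 'yes' in Taxon 2 and Taxon 5 only — synapomorphy for {Taxon 2, Taxon 5}.
Char. 4: derived state 'yes' in Taxon 2, Taxon 3, Taxon 5, Taxon 6, and Taxon 9 only — synapomorphy for {Taxon 2, Taxon 3, Taxon 5, Taxon 6, Taxon 9}.
Char. 5 (derived state 'no') is unique to Taxon 5 (autapomorphy; uninformative for grouping).
Char. 6: derived state 'no' in Taxon 8 only — an autapomorphy, so it tells us nothing about relationships among taxa.
Char. 7 (derived state 'yes') is shared by all ingroup taxa — unites the whole ingroup.
Most parsimonious ingroup topology: (((Taxon 2,Taxon 5),((Taxon 9,Taxon 6),Taxon 3)),Taxon 8).
Taxon 2 and Taxon 5 form a cherry on this tree, so they are sister taxa.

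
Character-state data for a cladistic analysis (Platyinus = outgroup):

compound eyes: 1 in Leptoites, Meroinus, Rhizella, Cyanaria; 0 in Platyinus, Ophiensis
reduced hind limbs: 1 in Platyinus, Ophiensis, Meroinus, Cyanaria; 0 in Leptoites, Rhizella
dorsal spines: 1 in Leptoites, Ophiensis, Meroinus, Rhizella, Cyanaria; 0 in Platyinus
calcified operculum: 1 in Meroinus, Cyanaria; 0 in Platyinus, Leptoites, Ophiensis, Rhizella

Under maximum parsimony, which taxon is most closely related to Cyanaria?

Meroinus

Character polarity is set by the outgroup: the derived state is whichever differs from the outgroup's state, so for reduced hind limbs the derived state is '0', and for the remaining characters it is '1'.
compound eyes: derived state '1' in Cyanaria, Leptoites, Meroinus, and Rhizella only — synapomorphy for {Cyanaria, Leptoites, Meroinus, Rhizella}.
Only Leptoites and Rhizella show the derived state '0' for reduced hind limbs, supporting them as a clade.
dorsal spines (derived state '1') is shared by all ingroup taxa — unites the whole ingroup.
Only Cyanaria and Meroinus show the derived state '1' for calcified operculum, supporting them as a clade.
Most parsimonious ingroup topology: (((Leptoites,Rhizella),(Meroinus,Cyanaria)),Ophiensis).
Cyanaria and Meroinus form a cherry on this tree, so they are sister taxa.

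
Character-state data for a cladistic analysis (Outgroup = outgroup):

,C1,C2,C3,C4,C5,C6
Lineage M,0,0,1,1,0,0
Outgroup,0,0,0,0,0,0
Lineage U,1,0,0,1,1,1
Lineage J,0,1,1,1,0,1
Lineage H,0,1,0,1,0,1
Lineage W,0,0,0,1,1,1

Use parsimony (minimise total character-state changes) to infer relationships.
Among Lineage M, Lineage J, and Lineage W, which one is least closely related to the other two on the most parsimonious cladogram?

The outgroup has state '0' for every character, so '1' is the derived state throughout.
C1: derived state '1' in Lineage U only — an autapomorphy, so it tells us nothing about relationships among taxa.
Only Lineage H and Lineage J show the derived state '1' for C2, supporting them as a clade.
C3 (state '1') occurs in Lineage J and Lineage M but conflicts with the nesting implied by the other characters — most parsimoniously interpreted as homoplasy.
C4 (derived state '1') is shared by all ingroup taxa — unites the whole ingroup.
C5 (derived state '1') is shared by Lineage U and Lineage W — a synapomorphy uniting that clade.
C6: derived state '1' in Lineage H, Lineage J, Lineage U, and Lineage W only — synapomorphy for {Lineage H, Lineage J, Lineage U, Lineage W}.
Most parsimonious ingroup topology: (((Lineage H,Lineage J),(Lineage W,Lineage U)),Lineage M).
Lineage W and Lineage J share a more recent common ancestor with each other than either does with Lineage M, so Lineage M is the least closely related of the three.

Lineage M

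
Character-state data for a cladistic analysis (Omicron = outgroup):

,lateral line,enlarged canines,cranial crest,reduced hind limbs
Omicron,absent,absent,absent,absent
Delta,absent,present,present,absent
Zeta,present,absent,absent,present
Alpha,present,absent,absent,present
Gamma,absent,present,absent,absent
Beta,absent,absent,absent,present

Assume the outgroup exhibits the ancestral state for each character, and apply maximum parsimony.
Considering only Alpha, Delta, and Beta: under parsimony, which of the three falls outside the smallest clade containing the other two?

The outgroup has state 'absent' for every character, so 'present' is the derived state throughout.
lateral line: derived state 'present' in Alpha and Zeta only — synapomorphy for {Alpha, Zeta}.
enlarged canines: derived state 'present' in Delta and Gamma only — synapomorphy for {Delta, Gamma}.
cranial crest (derived state 'present') is unique to Delta (autapomorphy; uninformative for grouping).
reduced hind limbs: derived state 'present' in Alpha, Beta, and Zeta only — synapomorphy for {Alpha, Beta, Zeta}.
Most parsimonious ingroup topology: ((Delta,Gamma),((Zeta,Alpha),Beta)).
Beta and Alpha share a more recent common ancestor with each other than either does with Delta, so Delta is the least closely related of the three.

Delta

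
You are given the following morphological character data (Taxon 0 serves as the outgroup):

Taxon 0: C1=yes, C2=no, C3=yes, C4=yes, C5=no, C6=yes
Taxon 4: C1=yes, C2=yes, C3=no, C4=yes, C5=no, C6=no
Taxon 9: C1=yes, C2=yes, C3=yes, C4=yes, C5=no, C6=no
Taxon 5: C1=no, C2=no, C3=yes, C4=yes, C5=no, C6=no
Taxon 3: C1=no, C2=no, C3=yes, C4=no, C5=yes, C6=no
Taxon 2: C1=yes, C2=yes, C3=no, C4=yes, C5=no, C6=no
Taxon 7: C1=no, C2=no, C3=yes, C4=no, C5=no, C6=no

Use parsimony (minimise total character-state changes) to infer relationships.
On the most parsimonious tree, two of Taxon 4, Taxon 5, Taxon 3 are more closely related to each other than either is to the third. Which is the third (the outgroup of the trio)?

Taxon 4

Character polarity is set by the outgroup: the derived state is whichever differs from the outgroup's state, so for C1, C3, C4, C6 the derived state is 'no', and for the remaining characters it is 'yes'.
C1 (derived state 'no') is shared by Taxon 3, Taxon 5, and Taxon 7 — a synapomorphy uniting that clade.
Only Taxon 2, Taxon 4, and Taxon 9 show the derived state 'yes' for C2, supporting them as a clade.
C3 (derived state 'no') is shared by Taxon 2 and Taxon 4 — a synapomorphy uniting that clade.
C4 (derived state 'no') is shared by Taxon 3 and Taxon 7 — a synapomorphy uniting that clade.
C5 (derived state 'yes') is unique to Taxon 3 (autapomorphy; uninformative for grouping).
All ingroup taxa share the derived state 'no' for C6; it defines the ingroup but does not resolve relationships within it.
Most parsimonious ingroup topology: (((Taxon 4,Taxon 2),Taxon 9),(Taxon 5,(Taxon 3,Taxon 7))).
Taxon 3 and Taxon 5 share a more recent common ancestor with each other than either does with Taxon 4, so Taxon 4 is the least closely related of the three.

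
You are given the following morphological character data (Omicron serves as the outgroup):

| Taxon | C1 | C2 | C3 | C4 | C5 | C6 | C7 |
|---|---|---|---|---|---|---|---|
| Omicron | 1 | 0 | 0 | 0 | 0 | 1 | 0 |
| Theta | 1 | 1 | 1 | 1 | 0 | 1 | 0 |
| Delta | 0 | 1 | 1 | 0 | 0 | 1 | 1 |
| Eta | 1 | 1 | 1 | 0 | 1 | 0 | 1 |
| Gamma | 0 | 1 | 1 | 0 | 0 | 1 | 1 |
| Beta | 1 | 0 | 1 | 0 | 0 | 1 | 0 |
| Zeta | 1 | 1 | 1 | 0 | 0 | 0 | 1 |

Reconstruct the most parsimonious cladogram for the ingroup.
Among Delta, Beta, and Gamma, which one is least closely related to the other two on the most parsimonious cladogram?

Character polarity is set by the outgroup: the derived state is whichever differs from the outgroup's state, so for C1, C6 the derived state is '0', and for the remaining characters it is '1'.
Only Delta and Gamma show the derived state '0' for C1, supporting them as a clade.
Only Delta, Eta, Gamma, Theta, and Zeta show the derived state '1' for C2, supporting them as a clade.
All ingroup taxa share the derived state '1' for C3; it defines the ingroup but does not resolve relationships within it.
C4: derived state '1' in Theta only — an autapomorphy, so it tells us nothing about relationships among taxa.
C5 (derived state '1') is unique to Eta (autapomorphy; uninformative for grouping).
C6 (derived state '0') is shared by Eta and Zeta — a synapomorphy uniting that clade.
C7 (derived state '1') is shared by Delta, Eta, Gamma, and Zeta — a synapomorphy uniting that clade.
Most parsimonious ingroup topology: ((Theta,((Delta,Gamma),(Eta,Zeta))),Beta).
Delta and Gamma share a more recent common ancestor with each other than either does with Beta, so Beta is the least closely related of the three.

Beta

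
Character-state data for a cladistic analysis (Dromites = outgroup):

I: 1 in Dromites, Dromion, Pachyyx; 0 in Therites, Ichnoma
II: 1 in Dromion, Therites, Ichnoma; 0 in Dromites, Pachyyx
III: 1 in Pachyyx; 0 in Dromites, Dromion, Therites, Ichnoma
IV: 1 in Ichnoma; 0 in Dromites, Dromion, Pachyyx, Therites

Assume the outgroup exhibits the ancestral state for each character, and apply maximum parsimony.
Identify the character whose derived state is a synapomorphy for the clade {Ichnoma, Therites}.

I

Character polarity is set by the outgroup: the derived state is whichever differs from the outgroup's state, so for I the derived state is '0', and for the remaining characters it is '1'.
I (derived state '0') is shared by Ichnoma and Therites — a synapomorphy uniting that clade.
II (derived state '1') is shared by Dromion, Ichnoma, and Therites — a synapomorphy uniting that clade.
III: derived state '1' in Pachyyx only — an autapomorphy, so it tells us nothing about relationships among taxa.
IV (derived state '1') is unique to Ichnoma (autapomorphy; uninformative for grouping).
Most parsimonious ingroup topology: ((Dromion,(Therites,Ichnoma)),Pachyyx).
The clade {Ichnoma, Therites} is supported by I: its derived state '0' occurs in exactly those taxa and in no other taxon (including the outgroup).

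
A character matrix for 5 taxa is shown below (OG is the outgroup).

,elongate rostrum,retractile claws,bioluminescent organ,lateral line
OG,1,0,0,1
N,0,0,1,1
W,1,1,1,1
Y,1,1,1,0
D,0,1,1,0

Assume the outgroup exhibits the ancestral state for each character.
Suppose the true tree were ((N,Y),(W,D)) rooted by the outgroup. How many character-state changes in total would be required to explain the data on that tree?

7

Map each character onto ((N,Y),(W,D)) (rooted by OG) and count the minimum state changes it requires (Fitch parsimony):
elongate rostrum: 2; retractile claws: 2; bioluminescent organ: 1; lateral line: 2.
Total tree length = 7.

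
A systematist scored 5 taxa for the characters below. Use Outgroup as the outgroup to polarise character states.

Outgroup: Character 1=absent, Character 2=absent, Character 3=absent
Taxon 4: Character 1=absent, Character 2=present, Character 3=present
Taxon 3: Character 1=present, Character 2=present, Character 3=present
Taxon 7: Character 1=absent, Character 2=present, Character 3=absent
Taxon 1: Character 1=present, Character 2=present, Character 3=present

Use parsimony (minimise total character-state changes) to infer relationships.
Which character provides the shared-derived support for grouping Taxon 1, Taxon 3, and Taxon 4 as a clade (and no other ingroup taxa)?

Character 3

The outgroup has state 'absent' for every character, so 'present' is the derived state throughout.
Character 1: derived state 'present' in Taxon 1 and Taxon 3 only — synapomorphy for {Taxon 1, Taxon 3}.
All ingroup taxa share the derived state 'present' for Character 2; it defines the ingroup but does not resolve relationships within it.
Character 3 (derived state 'present') is shared by Taxon 1, Taxon 3, and Taxon 4 — a synapomorphy uniting that clade.
Most parsimonious ingroup topology: ((Taxon 4,(Taxon 3,Taxon 1)),Taxon 7).
The clade {Taxon 1, Taxon 3, Taxon 4} is supported by Character 3: its derived state 'present' occurs in exactly those taxa and in no other taxon (including the outgroup).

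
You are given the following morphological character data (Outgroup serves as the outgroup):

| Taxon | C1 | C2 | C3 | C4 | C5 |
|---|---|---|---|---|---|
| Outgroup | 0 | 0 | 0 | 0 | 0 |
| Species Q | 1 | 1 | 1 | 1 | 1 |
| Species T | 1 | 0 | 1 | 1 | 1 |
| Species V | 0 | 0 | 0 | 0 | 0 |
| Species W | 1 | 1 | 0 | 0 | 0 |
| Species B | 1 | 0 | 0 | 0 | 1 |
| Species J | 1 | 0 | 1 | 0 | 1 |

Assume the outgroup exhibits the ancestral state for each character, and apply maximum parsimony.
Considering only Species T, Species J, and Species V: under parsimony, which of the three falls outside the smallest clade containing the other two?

The outgroup has state '0' for every character, so '1' is the derived state throughout.
C1: derived state '1' in Species B, Species J, Species Q, Species T, and Species W only — synapomorphy for {Species B, Species J, Species Q, Species T, Species W}.
C2 groups Species Q and Species W, which is incompatible with the clades supported by the remaining characters; treating it as convergent (homoplasy) costs fewer steps than any alternative tree.
C3: derived state '1' in Species J, Species Q, and Species T only — synapomorphy for {Species J, Species Q, Species T}.
C4 (derived state '1') is shared by Species Q and Species T — a synapomorphy uniting that clade.
Only Species B, Species J, Species Q, and Species T show the derived state '1' for C5, supporting them as a clade.
Most parsimonious ingroup topology: (((Species B,(Species J,(Species Q,Species T))),Species W),Species V).
Species T and Species J share a more recent common ancestor with each other than either does with Species V, so Species V is the least closely related of the three.

Species V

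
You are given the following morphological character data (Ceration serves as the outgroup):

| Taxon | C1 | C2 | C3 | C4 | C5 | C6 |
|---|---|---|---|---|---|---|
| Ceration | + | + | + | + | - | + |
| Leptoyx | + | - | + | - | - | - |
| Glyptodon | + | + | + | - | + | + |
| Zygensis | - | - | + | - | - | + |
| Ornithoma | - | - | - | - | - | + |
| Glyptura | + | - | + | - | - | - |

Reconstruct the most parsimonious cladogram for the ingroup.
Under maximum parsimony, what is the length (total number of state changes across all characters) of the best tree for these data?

6

Character polarity is set by the outgroup: the derived state is whichever differs from the outgroup's state, so for C1, C2, C3, C4, C6 the derived state is '-', and for the remaining characters it is '+'.
C1: derived state '-' in Ornithoma and Zygensis only — synapomorphy for {Ornithoma, Zygensis}.
Only Glyptura, Leptoyx, Ornithoma, and Zygensis show the derived state '-' for C2, supporting them as a clade.
C3 (derived state '-') is unique to Ornithoma (autapomorphy; uninformative for grouping).
All ingroup taxa share the derived state '-' for C4; it defines the ingroup but does not resolve relationships within it.
C5 (derived state '+') is unique to Glyptodon (autapomorphy; uninformative for grouping).
C6 (derived state '-') is shared by Glyptura and Leptoyx — a synapomorphy uniting that clade.
Most parsimonious ingroup topology: (((Leptoyx,Glyptura),(Zygensis,Ornithoma)),Glyptodon).
Changes per character on this tree: C1: 1; C2: 1; C3: 1; C4: 1; C5: 1; C6: 1.
Total = 6.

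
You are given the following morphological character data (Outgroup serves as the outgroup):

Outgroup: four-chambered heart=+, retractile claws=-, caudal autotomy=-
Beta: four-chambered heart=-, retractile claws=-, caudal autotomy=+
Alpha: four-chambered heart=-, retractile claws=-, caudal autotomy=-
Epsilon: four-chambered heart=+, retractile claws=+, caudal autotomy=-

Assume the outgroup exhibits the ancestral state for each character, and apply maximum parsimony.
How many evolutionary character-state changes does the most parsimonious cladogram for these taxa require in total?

Character polarity is set by the outgroup: the derived state is whichever differs from the outgroup's state, so for four-chambered heart the derived state is '-', and for the remaining characters it is '+'.
four-chambered heart (derived state '-') is shared by Alpha and Beta — a synapomorphy uniting that clade.
retractile claws (derived state '+') is unique to Epsilon (autapomorphy; uninformative for grouping).
caudal autotomy (derived state '+') is unique to Beta (autapomorphy; uninformative for grouping).
Most parsimonious ingroup topology: ((Alpha,Beta),Epsilon).
Changes per character on this tree: four-chambered heart: 1; retractile claws: 1; caudal autotomy: 1.
Total = 3.

3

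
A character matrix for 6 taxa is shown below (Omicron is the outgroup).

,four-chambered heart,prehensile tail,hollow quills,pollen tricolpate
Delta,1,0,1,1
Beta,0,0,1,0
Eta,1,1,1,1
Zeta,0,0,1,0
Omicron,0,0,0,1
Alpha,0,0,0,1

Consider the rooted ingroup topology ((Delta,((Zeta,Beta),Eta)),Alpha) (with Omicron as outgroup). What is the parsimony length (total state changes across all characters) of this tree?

Map each character onto ((Delta,((Zeta,Beta),Eta)),Alpha) (rooted by Omicron) and count the minimum state changes it requires (Fitch parsimony):
four-chambered heart: 2; prehensile tail: 1; hollow quills: 1; pollen tricolpate: 1.
Total tree length = 5.

5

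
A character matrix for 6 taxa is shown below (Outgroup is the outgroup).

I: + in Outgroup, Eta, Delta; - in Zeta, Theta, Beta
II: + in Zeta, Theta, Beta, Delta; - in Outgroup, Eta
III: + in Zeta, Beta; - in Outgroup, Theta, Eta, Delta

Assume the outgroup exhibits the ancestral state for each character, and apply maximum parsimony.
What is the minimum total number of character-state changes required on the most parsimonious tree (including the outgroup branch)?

Character polarity is set by the outgroup: the derived state is whichever differs from the outgroup's state, so for I the derived state is '-', and for the remaining characters it is '+'.
I (derived state '-') is shared by Beta, Theta, and Zeta — a synapomorphy uniting that clade.
Only Beta, Delta, Theta, and Zeta show the derived state '+' for II, supporting them as a clade.
III: derived state '+' in Beta and Zeta only — synapomorphy for {Beta, Zeta}.
Most parsimonious ingroup topology: ((((Zeta,Beta),Theta),Delta),Eta).
Changes per character on this tree: I: 1; II: 1; III: 1.
Total = 3.

3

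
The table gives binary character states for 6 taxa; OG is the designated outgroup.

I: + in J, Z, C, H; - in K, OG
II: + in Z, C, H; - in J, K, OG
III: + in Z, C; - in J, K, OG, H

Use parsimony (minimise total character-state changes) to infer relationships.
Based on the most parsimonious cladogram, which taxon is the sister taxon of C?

The outgroup has state '-' for every character, so '+' is the derived state throughout.
I: derived state '+' in C, H, J, and Z only — synapomorphy for {C, H, J, Z}.
Only C, H, and Z show the derived state '+' for II, supporting them as a clade.
III: derived state '+' in C and Z only — synapomorphy for {C, Z}.
Most parsimonious ingroup topology: (K,(J,((C,Z),H))).
C and Z form a cherry on this tree, so they are sister taxa.

Z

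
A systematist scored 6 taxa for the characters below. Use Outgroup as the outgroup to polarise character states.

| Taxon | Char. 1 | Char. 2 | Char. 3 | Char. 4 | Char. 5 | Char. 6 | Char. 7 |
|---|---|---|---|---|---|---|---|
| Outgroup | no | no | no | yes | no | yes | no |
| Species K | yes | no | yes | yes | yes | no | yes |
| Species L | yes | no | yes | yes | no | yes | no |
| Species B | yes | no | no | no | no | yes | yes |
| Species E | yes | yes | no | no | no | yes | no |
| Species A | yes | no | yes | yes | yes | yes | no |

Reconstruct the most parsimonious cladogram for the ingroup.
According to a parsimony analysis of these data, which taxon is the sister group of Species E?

Species B

Character polarity is set by the outgroup: the derived state is whichever differs from the outgroup's state, so for Char. 4, Char. 6 the derived state is 'no', and for the remaining characters it is 'yes'.
Char. 1 (derived state 'yes') is shared by all ingroup taxa — unites the whole ingroup.
Char. 2: derived state 'yes' in Species E only — an autapomorphy, so it tells us nothing about relationships among taxa.
Char. 3 (derived state 'yes') is shared by Species A, Species K, and Species L — a synapomorphy uniting that clade.
Char. 4 (derived state 'no') is shared by Species B and Species E — a synapomorphy uniting that clade.
Char. 5 (derived state 'yes') is shared by Species A and Species K — a synapomorphy uniting that clade.
Char. 6 (derived state 'no') is unique to Species K (autapomorphy; uninformative for grouping).
Char. 7 groups Species B and Species K, which is incompatible with the clades supported by the remaining characters; treating it as convergent (homoplasy) costs fewer steps than any alternative tree.
Most parsimonious ingroup topology: (((Species K,Species A),Species L),(Species B,Species E)).
Species E and Species B form a cherry on this tree, so they are sister taxa.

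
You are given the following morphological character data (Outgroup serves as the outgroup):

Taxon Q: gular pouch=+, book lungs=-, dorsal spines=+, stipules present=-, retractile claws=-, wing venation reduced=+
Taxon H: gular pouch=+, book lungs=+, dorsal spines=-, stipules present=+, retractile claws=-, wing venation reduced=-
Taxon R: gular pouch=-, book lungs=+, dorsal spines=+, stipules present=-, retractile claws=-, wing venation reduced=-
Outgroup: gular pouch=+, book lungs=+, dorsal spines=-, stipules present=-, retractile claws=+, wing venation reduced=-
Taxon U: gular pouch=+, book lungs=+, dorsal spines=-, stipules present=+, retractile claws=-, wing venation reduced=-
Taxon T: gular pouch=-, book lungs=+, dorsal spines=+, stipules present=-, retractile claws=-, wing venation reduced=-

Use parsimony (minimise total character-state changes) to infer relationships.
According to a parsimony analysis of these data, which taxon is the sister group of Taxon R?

Character polarity is set by the outgroup: the derived state is whichever differs from the outgroup's state, so for gular pouch, book lungs, retractile claws the derived state is '-', and for the remaining characters it is '+'.
gular pouch: derived state '-' in Taxon R and Taxon T only — synapomorphy for {Taxon R, Taxon T}.
book lungs (derived state '-') is unique to Taxon Q (autapomorphy; uninformative for grouping).
dorsal spines (derived state '+') is shared by Taxon Q, Taxon R, and Taxon T — a synapomorphy uniting that clade.
Only Taxon H and Taxon U show the derived state '+' for stipules present, supporting them as a clade.
retractile claws (derived state '-') is shared by all ingroup taxa — unites the whole ingroup.
wing venation reduced (derived state '+') is unique to Taxon Q (autapomorphy; uninformative for grouping).
Most parsimonious ingroup topology: (((Taxon T,Taxon R),Taxon Q),(Taxon U,Taxon H)).
Taxon R and Taxon T form a cherry on this tree, so they are sister taxa.

Taxon T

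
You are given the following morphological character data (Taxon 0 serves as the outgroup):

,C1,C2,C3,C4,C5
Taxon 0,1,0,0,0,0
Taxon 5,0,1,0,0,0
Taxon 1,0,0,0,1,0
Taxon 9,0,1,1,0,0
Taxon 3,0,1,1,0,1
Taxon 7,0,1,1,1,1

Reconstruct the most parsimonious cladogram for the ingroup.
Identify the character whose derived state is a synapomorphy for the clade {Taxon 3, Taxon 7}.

Character polarity is set by the outgroup: the derived state is whichever differs from the outgroup's state, so for C1 the derived state is '0', and for the remaining characters it is '1'.
C1 (derived state '0') is shared by all ingroup taxa — unites the whole ingroup.
C2: derived state '1' in Taxon 3, Taxon 5, Taxon 7, and Taxon 9 only — synapomorphy for {Taxon 3, Taxon 5, Taxon 7, Taxon 9}.
C3 (derived state '1') is shared by Taxon 3, Taxon 7, and Taxon 9 — a synapomorphy uniting that clade.
C4 groups Taxon 1 and Taxon 7, which is incompatible with the clades supported by the remaining characters; treating it as convergent (homoplasy) costs fewer steps than any alternative tree.
C5: derived state '1' in Taxon 3 and Taxon 7 only — synapomorphy for {Taxon 3, Taxon 7}.
Most parsimonious ingroup topology: ((Taxon 5,(Taxon 9,(Taxon 3,Taxon 7))),Taxon 1).
The clade {Taxon 3, Taxon 7} is supported by C5: its derived state '1' occurs in exactly those taxa and in no other taxon (including the outgroup).

C5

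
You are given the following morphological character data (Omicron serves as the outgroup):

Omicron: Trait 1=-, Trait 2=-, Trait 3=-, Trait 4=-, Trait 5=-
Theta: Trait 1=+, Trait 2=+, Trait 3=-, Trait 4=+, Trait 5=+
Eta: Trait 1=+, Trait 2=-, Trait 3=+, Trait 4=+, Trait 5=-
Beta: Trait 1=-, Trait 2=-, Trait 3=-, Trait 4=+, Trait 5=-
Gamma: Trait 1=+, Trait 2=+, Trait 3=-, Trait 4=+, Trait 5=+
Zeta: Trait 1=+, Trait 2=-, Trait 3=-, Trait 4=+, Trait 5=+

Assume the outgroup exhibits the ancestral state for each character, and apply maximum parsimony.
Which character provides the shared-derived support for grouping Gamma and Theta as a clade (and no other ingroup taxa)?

Trait 2

The outgroup has state '-' for every character, so '+' is the derived state throughout.
Only Eta, Gamma, Theta, and Zeta show the derived state '+' for Trait 1, supporting them as a clade.
Only Gamma and Theta show the derived state '+' for Trait 2, supporting them as a clade.
Trait 3 (derived state '+') is unique to Eta (autapomorphy; uninformative for grouping).
Trait 4 (derived state '+') is shared by all ingroup taxa — unites the whole ingroup.
Trait 5: derived state '+' in Gamma, Theta, and Zeta only — synapomorphy for {Gamma, Theta, Zeta}.
Most parsimonious ingroup topology: ((((Theta,Gamma),Zeta),Eta),Beta).
The clade {Gamma, Theta} is supported by Trait 2: its derived state '+' occurs in exactly those taxa and in no other taxon (including the outgroup).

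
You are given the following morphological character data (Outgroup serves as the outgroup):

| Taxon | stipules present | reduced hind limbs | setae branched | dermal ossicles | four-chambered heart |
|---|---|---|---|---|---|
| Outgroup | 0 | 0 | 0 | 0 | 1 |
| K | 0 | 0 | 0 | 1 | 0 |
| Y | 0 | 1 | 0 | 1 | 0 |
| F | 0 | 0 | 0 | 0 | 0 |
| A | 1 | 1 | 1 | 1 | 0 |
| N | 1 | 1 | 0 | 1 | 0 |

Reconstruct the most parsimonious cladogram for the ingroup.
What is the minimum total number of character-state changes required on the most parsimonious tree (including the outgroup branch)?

5

Character polarity is set by the outgroup: the derived state is whichever differs from the outgroup's state, so for four-chambered heart the derived state is '0', and for the remaining characters it is '1'.
stipules present: derived state '1' in A and N only — synapomorphy for {A, N}.
Only A, N, and Y show the derived state '1' for reduced hind limbs, supporting them as a clade.
setae branched: derived state '1' in A only — an autapomorphy, so it tells us nothing about relationships among taxa.
Only A, K, N, and Y show the derived state '1' for dermal ossicles, supporting them as a clade.
four-chambered heart (derived state '0') is shared by all ingroup taxa — unites the whole ingroup.
Most parsimonious ingroup topology: ((K,(Y,(A,N))),F).
Changes per character on this tree: stipules present: 1; reduced hind limbs: 1; setae branched: 1; dermal ossicles: 1; four-chambered heart: 1.
Total = 5.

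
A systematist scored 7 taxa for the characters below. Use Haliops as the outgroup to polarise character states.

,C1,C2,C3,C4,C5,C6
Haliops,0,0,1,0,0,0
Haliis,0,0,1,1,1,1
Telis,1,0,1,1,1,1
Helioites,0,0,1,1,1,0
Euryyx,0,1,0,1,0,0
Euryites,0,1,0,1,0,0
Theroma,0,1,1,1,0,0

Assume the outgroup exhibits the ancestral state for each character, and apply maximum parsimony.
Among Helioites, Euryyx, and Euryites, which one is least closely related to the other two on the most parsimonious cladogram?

Helioites

Character polarity is set by the outgroup: the derived state is whichever differs from the outgroup's state, so for C3 the derived state is '0', and for the remaining characters it is '1'.
C1: derived state '1' in Telis only — an autapomorphy, so it tells us nothing about relationships among taxa.
C2 (derived state '1') is shared by Euryites, Euryyx, and Theroma — a synapomorphy uniting that clade.
Only Euryites and Euryyx show the derived state '0' for C3, supporting them as a clade.
All ingroup taxa share the derived state '1' for C4; it defines the ingroup but does not resolve relationships within it.
Only Haliis, Helioites, and Telis show the derived state '1' for C5, supporting them as a clade.
C6: derived state '1' in Haliis and Telis only — synapomorphy for {Haliis, Telis}.
Most parsimonious ingroup topology: (((Haliis,Telis),Helioites),((Euryyx,Euryites),Theroma)).
Euryites and Euryyx share a more recent common ancestor with each other than either does with Helioites, so Helioites is the least closely related of the three.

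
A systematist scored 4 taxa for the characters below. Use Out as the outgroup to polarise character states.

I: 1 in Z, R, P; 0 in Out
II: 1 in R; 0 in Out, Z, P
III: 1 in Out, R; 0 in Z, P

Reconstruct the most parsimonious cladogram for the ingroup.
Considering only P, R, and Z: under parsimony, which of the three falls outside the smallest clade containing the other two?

R

Character polarity is set by the outgroup: the derived state is whichever differs from the outgroup's state, so for III the derived state is '0', and for the remaining characters it is '1'.
I (derived state '1') is shared by all ingroup taxa — unites the whole ingroup.
II (derived state '1') is unique to R (autapomorphy; uninformative for grouping).
III: derived state '0' in P and Z only — synapomorphy for {P, Z}.
Most parsimonious ingroup topology: ((Z,P),R).
P and Z share a more recent common ancestor with each other than either does with R, so R is the least closely related of the three.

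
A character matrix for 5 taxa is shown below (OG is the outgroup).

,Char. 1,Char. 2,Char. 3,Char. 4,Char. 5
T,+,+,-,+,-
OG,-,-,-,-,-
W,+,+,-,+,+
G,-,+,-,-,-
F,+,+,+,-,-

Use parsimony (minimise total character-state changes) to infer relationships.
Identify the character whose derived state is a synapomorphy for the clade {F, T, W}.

The outgroup has state '-' for every character, so '+' is the derived state throughout.
Char. 1 (derived state '+') is shared by F, T, and W — a synapomorphy uniting that clade.
All ingroup taxa share the derived state '+' for Char. 2; it defines the ingroup but does not resolve relationships within it.
Char. 3 (derived state '+') is unique to F (autapomorphy; uninformative for grouping).
Char. 4: derived state '+' in T and W only — synapomorphy for {T, W}.
Char. 5 (derived state '+') is unique to W (autapomorphy; uninformative for grouping).
Most parsimonious ingroup topology: (G,((T,W),F)).
The clade {F, T, W} is supported by Char. 1: its derived state '+' occurs in exactly those taxa and in no other taxon (including the outgroup).

Char. 1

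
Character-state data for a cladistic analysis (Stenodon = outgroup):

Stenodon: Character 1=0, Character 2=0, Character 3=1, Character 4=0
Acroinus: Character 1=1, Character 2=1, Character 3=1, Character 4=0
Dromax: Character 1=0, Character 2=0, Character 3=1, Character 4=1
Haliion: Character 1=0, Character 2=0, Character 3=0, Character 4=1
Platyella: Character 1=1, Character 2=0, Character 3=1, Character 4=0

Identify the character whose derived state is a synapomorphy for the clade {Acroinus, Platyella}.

Character polarity is set by the outgroup: the derived state is whichever differs from the outgroup's state, so for Character 3 the derived state is '0', and for the remaining characters it is '1'.
Character 1: derived state '1' in Acroinus and Platyella only — synapomorphy for {Acroinus, Platyella}.
Character 2 (derived state '1') is unique to Acroinus (autapomorphy; uninformative for grouping).
Character 3: derived state '0' in Haliion only — an autapomorphy, so it tells us nothing about relationships among taxa.
Only Dromax and Haliion show the derived state '1' for Character 4, supporting them as a clade.
Most parsimonious ingroup topology: ((Acroinus,Platyella),(Dromax,Haliion)).
The clade {Acroinus, Platyella} is supported by Character 1: its derived state '1' occurs in exactly those taxa and in no other taxon (including the outgroup).

Character 1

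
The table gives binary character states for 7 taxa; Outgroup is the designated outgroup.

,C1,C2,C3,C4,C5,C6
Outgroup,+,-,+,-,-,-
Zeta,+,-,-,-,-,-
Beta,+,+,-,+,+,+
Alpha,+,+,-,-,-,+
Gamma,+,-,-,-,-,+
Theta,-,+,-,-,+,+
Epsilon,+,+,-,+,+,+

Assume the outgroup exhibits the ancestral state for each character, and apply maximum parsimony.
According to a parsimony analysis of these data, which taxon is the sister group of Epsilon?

Character polarity is set by the outgroup: the derived state is whichever differs from the outgroup's state, so for C1, C3 the derived state is '-', and for the remaining characters it is '+'.
C1: derived state '-' in Theta only — an autapomorphy, so it tells us nothing about relationships among taxa.
C2: derived state '+' in Alpha, Beta, Epsilon, and Theta only — synapomorphy for {Alpha, Beta, Epsilon, Theta}.
C3 (derived state '-') is shared by all ingroup taxa — unites the whole ingroup.
C4 (derived state '+') is shared by Beta and Epsilon — a synapomorphy uniting that clade.
C5 (derived state '+') is shared by Beta, Epsilon, and Theta — a synapomorphy uniting that clade.
Only Alpha, Beta, Epsilon, Gamma, and Theta show the derived state '+' for C6, supporting them as a clade.
Most parsimonious ingroup topology: (Zeta,((((Beta,Epsilon),Theta),Alpha),Gamma)).
Epsilon and Beta form a cherry on this tree, so they are sister taxa.

Beta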